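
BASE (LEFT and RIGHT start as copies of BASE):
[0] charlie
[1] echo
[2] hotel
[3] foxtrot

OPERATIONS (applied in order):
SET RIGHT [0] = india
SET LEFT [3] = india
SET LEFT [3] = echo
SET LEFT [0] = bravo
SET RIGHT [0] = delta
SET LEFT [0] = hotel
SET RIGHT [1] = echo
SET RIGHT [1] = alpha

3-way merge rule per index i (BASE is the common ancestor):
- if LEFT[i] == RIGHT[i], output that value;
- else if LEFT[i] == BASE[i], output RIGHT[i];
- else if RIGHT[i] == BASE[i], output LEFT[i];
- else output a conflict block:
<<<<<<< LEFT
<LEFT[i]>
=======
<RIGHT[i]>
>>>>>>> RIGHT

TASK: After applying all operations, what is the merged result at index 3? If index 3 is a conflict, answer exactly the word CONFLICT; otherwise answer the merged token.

Answer: echo

Derivation:
Final LEFT:  [hotel, echo, hotel, echo]
Final RIGHT: [delta, alpha, hotel, foxtrot]
i=0: BASE=charlie L=hotel R=delta all differ -> CONFLICT
i=1: L=echo=BASE, R=alpha -> take RIGHT -> alpha
i=2: L=hotel R=hotel -> agree -> hotel
i=3: L=echo, R=foxtrot=BASE -> take LEFT -> echo
Index 3 -> echo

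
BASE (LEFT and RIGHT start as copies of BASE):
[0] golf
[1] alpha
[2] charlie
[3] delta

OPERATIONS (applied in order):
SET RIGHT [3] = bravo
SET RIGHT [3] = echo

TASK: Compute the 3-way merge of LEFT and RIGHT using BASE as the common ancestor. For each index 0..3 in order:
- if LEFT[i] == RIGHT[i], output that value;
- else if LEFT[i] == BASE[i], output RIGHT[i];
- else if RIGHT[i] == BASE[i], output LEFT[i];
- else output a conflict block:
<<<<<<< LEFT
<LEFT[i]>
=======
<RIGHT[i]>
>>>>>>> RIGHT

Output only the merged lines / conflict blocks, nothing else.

Answer: golf
alpha
charlie
echo

Derivation:
Final LEFT:  [golf, alpha, charlie, delta]
Final RIGHT: [golf, alpha, charlie, echo]
i=0: L=golf R=golf -> agree -> golf
i=1: L=alpha R=alpha -> agree -> alpha
i=2: L=charlie R=charlie -> agree -> charlie
i=3: L=delta=BASE, R=echo -> take RIGHT -> echo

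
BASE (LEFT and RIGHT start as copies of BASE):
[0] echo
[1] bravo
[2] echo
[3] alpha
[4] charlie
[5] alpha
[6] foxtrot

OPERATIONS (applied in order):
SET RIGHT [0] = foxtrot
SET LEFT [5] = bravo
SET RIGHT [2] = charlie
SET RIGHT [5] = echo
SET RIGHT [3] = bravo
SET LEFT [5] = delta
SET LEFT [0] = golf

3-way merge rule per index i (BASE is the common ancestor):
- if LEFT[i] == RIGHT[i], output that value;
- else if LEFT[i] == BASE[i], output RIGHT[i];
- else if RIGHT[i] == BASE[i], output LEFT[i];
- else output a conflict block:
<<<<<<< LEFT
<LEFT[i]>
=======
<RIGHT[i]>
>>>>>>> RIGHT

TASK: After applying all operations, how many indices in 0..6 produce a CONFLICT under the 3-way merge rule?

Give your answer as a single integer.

Answer: 2

Derivation:
Final LEFT:  [golf, bravo, echo, alpha, charlie, delta, foxtrot]
Final RIGHT: [foxtrot, bravo, charlie, bravo, charlie, echo, foxtrot]
i=0: BASE=echo L=golf R=foxtrot all differ -> CONFLICT
i=1: L=bravo R=bravo -> agree -> bravo
i=2: L=echo=BASE, R=charlie -> take RIGHT -> charlie
i=3: L=alpha=BASE, R=bravo -> take RIGHT -> bravo
i=4: L=charlie R=charlie -> agree -> charlie
i=5: BASE=alpha L=delta R=echo all differ -> CONFLICT
i=6: L=foxtrot R=foxtrot -> agree -> foxtrot
Conflict count: 2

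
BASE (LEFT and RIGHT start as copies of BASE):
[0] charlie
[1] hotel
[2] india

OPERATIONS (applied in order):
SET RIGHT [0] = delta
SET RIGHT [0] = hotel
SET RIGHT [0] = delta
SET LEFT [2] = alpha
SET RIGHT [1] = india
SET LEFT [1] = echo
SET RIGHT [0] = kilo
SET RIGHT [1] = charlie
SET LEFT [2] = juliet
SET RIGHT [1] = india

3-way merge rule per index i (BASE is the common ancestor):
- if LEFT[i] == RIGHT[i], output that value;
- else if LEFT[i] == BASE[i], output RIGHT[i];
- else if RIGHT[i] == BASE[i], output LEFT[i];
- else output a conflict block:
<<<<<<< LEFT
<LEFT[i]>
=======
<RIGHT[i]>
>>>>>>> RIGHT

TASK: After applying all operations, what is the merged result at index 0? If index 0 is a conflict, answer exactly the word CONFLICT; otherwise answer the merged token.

Answer: kilo

Derivation:
Final LEFT:  [charlie, echo, juliet]
Final RIGHT: [kilo, india, india]
i=0: L=charlie=BASE, R=kilo -> take RIGHT -> kilo
i=1: BASE=hotel L=echo R=india all differ -> CONFLICT
i=2: L=juliet, R=india=BASE -> take LEFT -> juliet
Index 0 -> kilo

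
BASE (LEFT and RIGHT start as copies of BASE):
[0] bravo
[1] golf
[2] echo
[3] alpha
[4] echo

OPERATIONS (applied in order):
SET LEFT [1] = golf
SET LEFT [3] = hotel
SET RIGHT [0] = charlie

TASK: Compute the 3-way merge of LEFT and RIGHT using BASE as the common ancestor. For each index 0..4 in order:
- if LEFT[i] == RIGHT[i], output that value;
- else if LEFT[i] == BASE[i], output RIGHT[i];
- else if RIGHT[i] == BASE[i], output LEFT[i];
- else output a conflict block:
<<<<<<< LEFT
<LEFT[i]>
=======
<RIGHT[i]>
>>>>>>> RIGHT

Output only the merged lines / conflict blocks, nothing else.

Answer: charlie
golf
echo
hotel
echo

Derivation:
Final LEFT:  [bravo, golf, echo, hotel, echo]
Final RIGHT: [charlie, golf, echo, alpha, echo]
i=0: L=bravo=BASE, R=charlie -> take RIGHT -> charlie
i=1: L=golf R=golf -> agree -> golf
i=2: L=echo R=echo -> agree -> echo
i=3: L=hotel, R=alpha=BASE -> take LEFT -> hotel
i=4: L=echo R=echo -> agree -> echo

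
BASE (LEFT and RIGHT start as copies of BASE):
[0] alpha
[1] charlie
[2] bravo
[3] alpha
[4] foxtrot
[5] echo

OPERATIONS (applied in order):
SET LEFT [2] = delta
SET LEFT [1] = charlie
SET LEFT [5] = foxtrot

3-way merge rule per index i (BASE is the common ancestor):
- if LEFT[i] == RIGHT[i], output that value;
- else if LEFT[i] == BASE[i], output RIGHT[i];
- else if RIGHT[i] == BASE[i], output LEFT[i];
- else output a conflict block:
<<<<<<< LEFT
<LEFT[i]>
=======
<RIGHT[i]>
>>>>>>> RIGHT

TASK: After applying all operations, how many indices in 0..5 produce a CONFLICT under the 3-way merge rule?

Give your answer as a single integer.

Answer: 0

Derivation:
Final LEFT:  [alpha, charlie, delta, alpha, foxtrot, foxtrot]
Final RIGHT: [alpha, charlie, bravo, alpha, foxtrot, echo]
i=0: L=alpha R=alpha -> agree -> alpha
i=1: L=charlie R=charlie -> agree -> charlie
i=2: L=delta, R=bravo=BASE -> take LEFT -> delta
i=3: L=alpha R=alpha -> agree -> alpha
i=4: L=foxtrot R=foxtrot -> agree -> foxtrot
i=5: L=foxtrot, R=echo=BASE -> take LEFT -> foxtrot
Conflict count: 0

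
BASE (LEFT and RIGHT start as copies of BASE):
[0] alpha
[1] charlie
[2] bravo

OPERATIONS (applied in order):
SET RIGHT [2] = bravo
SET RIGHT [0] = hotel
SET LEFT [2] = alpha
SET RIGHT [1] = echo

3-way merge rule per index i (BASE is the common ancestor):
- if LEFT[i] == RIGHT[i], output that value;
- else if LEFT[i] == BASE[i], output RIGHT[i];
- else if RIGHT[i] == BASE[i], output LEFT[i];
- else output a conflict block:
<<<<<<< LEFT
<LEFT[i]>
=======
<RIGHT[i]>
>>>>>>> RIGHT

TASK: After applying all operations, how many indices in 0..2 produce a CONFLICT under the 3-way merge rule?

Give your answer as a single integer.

Final LEFT:  [alpha, charlie, alpha]
Final RIGHT: [hotel, echo, bravo]
i=0: L=alpha=BASE, R=hotel -> take RIGHT -> hotel
i=1: L=charlie=BASE, R=echo -> take RIGHT -> echo
i=2: L=alpha, R=bravo=BASE -> take LEFT -> alpha
Conflict count: 0

Answer: 0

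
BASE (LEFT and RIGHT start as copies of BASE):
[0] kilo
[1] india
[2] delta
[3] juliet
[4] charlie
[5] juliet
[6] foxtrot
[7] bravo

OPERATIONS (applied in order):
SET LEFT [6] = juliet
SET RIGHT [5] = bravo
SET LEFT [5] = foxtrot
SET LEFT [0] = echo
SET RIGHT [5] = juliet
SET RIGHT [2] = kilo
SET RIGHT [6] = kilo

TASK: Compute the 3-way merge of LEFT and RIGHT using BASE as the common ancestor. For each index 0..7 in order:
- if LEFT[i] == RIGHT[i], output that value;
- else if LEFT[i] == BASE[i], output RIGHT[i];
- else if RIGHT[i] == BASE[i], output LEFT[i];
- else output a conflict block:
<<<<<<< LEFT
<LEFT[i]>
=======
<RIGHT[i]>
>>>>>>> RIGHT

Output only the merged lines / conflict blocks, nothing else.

Final LEFT:  [echo, india, delta, juliet, charlie, foxtrot, juliet, bravo]
Final RIGHT: [kilo, india, kilo, juliet, charlie, juliet, kilo, bravo]
i=0: L=echo, R=kilo=BASE -> take LEFT -> echo
i=1: L=india R=india -> agree -> india
i=2: L=delta=BASE, R=kilo -> take RIGHT -> kilo
i=3: L=juliet R=juliet -> agree -> juliet
i=4: L=charlie R=charlie -> agree -> charlie
i=5: L=foxtrot, R=juliet=BASE -> take LEFT -> foxtrot
i=6: BASE=foxtrot L=juliet R=kilo all differ -> CONFLICT
i=7: L=bravo R=bravo -> agree -> bravo

Answer: echo
india
kilo
juliet
charlie
foxtrot
<<<<<<< LEFT
juliet
=======
kilo
>>>>>>> RIGHT
bravo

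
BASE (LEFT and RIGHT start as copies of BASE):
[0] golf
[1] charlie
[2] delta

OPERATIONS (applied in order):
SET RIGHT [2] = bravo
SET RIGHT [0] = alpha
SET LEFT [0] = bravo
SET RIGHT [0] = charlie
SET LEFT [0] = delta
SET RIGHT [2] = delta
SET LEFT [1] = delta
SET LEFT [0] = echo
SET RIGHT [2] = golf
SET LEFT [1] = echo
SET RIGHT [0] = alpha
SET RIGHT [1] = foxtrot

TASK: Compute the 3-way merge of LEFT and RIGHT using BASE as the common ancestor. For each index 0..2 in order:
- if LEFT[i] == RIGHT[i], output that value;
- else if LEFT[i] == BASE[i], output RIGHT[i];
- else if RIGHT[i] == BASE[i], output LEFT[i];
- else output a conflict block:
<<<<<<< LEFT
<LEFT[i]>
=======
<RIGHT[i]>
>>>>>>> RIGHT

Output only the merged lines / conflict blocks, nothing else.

Final LEFT:  [echo, echo, delta]
Final RIGHT: [alpha, foxtrot, golf]
i=0: BASE=golf L=echo R=alpha all differ -> CONFLICT
i=1: BASE=charlie L=echo R=foxtrot all differ -> CONFLICT
i=2: L=delta=BASE, R=golf -> take RIGHT -> golf

Answer: <<<<<<< LEFT
echo
=======
alpha
>>>>>>> RIGHT
<<<<<<< LEFT
echo
=======
foxtrot
>>>>>>> RIGHT
golf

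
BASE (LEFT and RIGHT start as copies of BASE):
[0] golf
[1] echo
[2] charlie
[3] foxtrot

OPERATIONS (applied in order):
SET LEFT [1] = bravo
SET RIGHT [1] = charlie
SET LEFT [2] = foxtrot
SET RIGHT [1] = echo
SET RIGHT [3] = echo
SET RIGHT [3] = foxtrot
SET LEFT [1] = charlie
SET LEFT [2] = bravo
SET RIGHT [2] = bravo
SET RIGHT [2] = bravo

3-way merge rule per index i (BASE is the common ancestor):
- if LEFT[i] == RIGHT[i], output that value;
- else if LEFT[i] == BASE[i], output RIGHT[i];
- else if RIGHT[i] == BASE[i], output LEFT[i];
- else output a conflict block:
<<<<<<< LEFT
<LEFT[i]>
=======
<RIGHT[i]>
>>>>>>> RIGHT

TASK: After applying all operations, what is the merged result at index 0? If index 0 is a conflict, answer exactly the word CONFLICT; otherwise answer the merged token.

Final LEFT:  [golf, charlie, bravo, foxtrot]
Final RIGHT: [golf, echo, bravo, foxtrot]
i=0: L=golf R=golf -> agree -> golf
i=1: L=charlie, R=echo=BASE -> take LEFT -> charlie
i=2: L=bravo R=bravo -> agree -> bravo
i=3: L=foxtrot R=foxtrot -> agree -> foxtrot
Index 0 -> golf

Answer: golf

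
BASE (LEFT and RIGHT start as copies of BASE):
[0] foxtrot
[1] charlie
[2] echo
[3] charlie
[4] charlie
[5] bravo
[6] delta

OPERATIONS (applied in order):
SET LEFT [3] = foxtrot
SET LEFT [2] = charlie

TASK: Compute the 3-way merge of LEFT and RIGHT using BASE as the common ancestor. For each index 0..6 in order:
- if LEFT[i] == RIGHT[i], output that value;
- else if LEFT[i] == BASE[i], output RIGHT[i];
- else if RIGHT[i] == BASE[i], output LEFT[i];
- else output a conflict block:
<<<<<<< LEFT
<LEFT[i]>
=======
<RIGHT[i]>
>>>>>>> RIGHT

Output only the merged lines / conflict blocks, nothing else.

Answer: foxtrot
charlie
charlie
foxtrot
charlie
bravo
delta

Derivation:
Final LEFT:  [foxtrot, charlie, charlie, foxtrot, charlie, bravo, delta]
Final RIGHT: [foxtrot, charlie, echo, charlie, charlie, bravo, delta]
i=0: L=foxtrot R=foxtrot -> agree -> foxtrot
i=1: L=charlie R=charlie -> agree -> charlie
i=2: L=charlie, R=echo=BASE -> take LEFT -> charlie
i=3: L=foxtrot, R=charlie=BASE -> take LEFT -> foxtrot
i=4: L=charlie R=charlie -> agree -> charlie
i=5: L=bravo R=bravo -> agree -> bravo
i=6: L=delta R=delta -> agree -> delta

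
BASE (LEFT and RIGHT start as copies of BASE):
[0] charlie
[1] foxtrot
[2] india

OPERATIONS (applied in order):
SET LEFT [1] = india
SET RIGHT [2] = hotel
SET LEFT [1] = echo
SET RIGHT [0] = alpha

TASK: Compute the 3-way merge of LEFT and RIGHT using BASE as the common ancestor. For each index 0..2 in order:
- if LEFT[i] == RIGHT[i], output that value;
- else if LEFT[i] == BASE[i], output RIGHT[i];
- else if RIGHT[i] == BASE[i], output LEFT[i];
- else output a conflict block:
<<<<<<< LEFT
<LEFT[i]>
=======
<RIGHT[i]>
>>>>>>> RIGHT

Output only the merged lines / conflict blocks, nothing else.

Final LEFT:  [charlie, echo, india]
Final RIGHT: [alpha, foxtrot, hotel]
i=0: L=charlie=BASE, R=alpha -> take RIGHT -> alpha
i=1: L=echo, R=foxtrot=BASE -> take LEFT -> echo
i=2: L=india=BASE, R=hotel -> take RIGHT -> hotel

Answer: alpha
echo
hotel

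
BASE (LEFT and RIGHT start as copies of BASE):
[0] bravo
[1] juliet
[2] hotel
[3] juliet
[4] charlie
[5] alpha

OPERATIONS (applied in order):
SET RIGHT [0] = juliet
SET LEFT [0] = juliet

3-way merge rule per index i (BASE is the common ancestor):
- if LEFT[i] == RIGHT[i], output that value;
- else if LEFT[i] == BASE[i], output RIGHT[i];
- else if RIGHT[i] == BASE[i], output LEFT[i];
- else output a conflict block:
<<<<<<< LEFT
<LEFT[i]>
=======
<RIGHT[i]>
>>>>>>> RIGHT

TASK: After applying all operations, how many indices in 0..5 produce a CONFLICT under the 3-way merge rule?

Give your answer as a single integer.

Answer: 0

Derivation:
Final LEFT:  [juliet, juliet, hotel, juliet, charlie, alpha]
Final RIGHT: [juliet, juliet, hotel, juliet, charlie, alpha]
i=0: L=juliet R=juliet -> agree -> juliet
i=1: L=juliet R=juliet -> agree -> juliet
i=2: L=hotel R=hotel -> agree -> hotel
i=3: L=juliet R=juliet -> agree -> juliet
i=4: L=charlie R=charlie -> agree -> charlie
i=5: L=alpha R=alpha -> agree -> alpha
Conflict count: 0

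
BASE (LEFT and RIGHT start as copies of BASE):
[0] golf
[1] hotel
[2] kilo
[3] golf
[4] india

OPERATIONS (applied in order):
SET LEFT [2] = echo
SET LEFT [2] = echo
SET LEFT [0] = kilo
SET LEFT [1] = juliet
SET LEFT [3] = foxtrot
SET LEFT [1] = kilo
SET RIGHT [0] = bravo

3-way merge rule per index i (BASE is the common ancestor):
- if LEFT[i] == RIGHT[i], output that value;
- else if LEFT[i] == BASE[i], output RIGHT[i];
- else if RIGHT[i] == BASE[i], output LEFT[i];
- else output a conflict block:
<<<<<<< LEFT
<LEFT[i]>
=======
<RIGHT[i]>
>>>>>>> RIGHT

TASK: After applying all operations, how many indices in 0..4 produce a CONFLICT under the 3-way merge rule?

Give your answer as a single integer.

Answer: 1

Derivation:
Final LEFT:  [kilo, kilo, echo, foxtrot, india]
Final RIGHT: [bravo, hotel, kilo, golf, india]
i=0: BASE=golf L=kilo R=bravo all differ -> CONFLICT
i=1: L=kilo, R=hotel=BASE -> take LEFT -> kilo
i=2: L=echo, R=kilo=BASE -> take LEFT -> echo
i=3: L=foxtrot, R=golf=BASE -> take LEFT -> foxtrot
i=4: L=india R=india -> agree -> india
Conflict count: 1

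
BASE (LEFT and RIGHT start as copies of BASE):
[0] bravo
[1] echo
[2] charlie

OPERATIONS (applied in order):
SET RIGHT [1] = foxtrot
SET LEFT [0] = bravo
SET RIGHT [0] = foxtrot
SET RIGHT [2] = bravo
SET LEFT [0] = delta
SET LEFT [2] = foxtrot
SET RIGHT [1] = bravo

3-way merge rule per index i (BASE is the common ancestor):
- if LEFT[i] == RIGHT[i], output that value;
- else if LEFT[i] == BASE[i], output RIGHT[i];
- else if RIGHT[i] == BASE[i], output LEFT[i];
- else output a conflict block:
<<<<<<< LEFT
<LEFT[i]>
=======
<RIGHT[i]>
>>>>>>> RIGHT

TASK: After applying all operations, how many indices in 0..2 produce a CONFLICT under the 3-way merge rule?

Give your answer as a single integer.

Answer: 2

Derivation:
Final LEFT:  [delta, echo, foxtrot]
Final RIGHT: [foxtrot, bravo, bravo]
i=0: BASE=bravo L=delta R=foxtrot all differ -> CONFLICT
i=1: L=echo=BASE, R=bravo -> take RIGHT -> bravo
i=2: BASE=charlie L=foxtrot R=bravo all differ -> CONFLICT
Conflict count: 2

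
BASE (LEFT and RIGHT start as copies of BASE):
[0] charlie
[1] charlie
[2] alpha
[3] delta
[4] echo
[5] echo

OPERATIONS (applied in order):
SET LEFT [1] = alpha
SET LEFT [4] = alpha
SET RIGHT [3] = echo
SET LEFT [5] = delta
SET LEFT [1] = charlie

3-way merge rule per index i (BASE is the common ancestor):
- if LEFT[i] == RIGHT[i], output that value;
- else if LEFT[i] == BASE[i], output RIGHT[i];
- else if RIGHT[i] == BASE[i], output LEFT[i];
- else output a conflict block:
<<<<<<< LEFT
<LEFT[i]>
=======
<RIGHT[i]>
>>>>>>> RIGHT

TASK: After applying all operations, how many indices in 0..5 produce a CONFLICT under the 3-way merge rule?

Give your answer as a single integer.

Final LEFT:  [charlie, charlie, alpha, delta, alpha, delta]
Final RIGHT: [charlie, charlie, alpha, echo, echo, echo]
i=0: L=charlie R=charlie -> agree -> charlie
i=1: L=charlie R=charlie -> agree -> charlie
i=2: L=alpha R=alpha -> agree -> alpha
i=3: L=delta=BASE, R=echo -> take RIGHT -> echo
i=4: L=alpha, R=echo=BASE -> take LEFT -> alpha
i=5: L=delta, R=echo=BASE -> take LEFT -> delta
Conflict count: 0

Answer: 0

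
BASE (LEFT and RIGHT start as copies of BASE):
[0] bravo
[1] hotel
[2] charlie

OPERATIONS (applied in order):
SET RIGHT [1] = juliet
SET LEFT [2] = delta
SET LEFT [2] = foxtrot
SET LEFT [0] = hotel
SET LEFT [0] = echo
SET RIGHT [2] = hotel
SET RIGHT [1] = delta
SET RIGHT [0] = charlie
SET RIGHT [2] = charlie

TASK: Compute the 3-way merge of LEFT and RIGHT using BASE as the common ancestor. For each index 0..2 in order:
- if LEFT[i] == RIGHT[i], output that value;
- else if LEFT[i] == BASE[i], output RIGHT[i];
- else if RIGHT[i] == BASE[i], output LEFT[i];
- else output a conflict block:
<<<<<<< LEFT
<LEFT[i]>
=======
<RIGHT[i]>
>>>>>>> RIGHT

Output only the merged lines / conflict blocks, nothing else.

Final LEFT:  [echo, hotel, foxtrot]
Final RIGHT: [charlie, delta, charlie]
i=0: BASE=bravo L=echo R=charlie all differ -> CONFLICT
i=1: L=hotel=BASE, R=delta -> take RIGHT -> delta
i=2: L=foxtrot, R=charlie=BASE -> take LEFT -> foxtrot

Answer: <<<<<<< LEFT
echo
=======
charlie
>>>>>>> RIGHT
delta
foxtrot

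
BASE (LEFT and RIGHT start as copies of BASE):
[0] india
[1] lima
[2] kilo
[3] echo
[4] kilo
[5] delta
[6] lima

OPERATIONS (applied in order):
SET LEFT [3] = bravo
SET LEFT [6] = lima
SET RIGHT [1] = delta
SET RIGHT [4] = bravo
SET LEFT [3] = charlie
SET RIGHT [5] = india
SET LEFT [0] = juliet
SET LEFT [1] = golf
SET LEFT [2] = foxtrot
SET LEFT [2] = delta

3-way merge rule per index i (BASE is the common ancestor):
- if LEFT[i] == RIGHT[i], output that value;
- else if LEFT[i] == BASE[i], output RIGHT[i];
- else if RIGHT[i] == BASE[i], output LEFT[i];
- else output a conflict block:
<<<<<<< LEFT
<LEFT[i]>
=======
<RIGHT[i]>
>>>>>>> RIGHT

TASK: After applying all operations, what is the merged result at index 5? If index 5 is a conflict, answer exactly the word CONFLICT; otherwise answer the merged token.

Final LEFT:  [juliet, golf, delta, charlie, kilo, delta, lima]
Final RIGHT: [india, delta, kilo, echo, bravo, india, lima]
i=0: L=juliet, R=india=BASE -> take LEFT -> juliet
i=1: BASE=lima L=golf R=delta all differ -> CONFLICT
i=2: L=delta, R=kilo=BASE -> take LEFT -> delta
i=3: L=charlie, R=echo=BASE -> take LEFT -> charlie
i=4: L=kilo=BASE, R=bravo -> take RIGHT -> bravo
i=5: L=delta=BASE, R=india -> take RIGHT -> india
i=6: L=lima R=lima -> agree -> lima
Index 5 -> india

Answer: india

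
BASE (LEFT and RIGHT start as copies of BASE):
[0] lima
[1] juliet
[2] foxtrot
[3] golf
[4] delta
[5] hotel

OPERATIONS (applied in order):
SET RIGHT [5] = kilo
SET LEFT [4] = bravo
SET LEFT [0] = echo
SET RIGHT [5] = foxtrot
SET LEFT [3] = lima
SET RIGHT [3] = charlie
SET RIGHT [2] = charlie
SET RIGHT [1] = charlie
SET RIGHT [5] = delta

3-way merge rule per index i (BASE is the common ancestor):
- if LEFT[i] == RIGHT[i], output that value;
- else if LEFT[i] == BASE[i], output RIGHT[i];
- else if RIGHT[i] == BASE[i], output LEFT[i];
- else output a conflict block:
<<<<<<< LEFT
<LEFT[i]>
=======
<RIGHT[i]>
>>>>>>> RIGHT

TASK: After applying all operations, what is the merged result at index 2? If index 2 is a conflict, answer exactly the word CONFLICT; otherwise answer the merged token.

Final LEFT:  [echo, juliet, foxtrot, lima, bravo, hotel]
Final RIGHT: [lima, charlie, charlie, charlie, delta, delta]
i=0: L=echo, R=lima=BASE -> take LEFT -> echo
i=1: L=juliet=BASE, R=charlie -> take RIGHT -> charlie
i=2: L=foxtrot=BASE, R=charlie -> take RIGHT -> charlie
i=3: BASE=golf L=lima R=charlie all differ -> CONFLICT
i=4: L=bravo, R=delta=BASE -> take LEFT -> bravo
i=5: L=hotel=BASE, R=delta -> take RIGHT -> delta
Index 2 -> charlie

Answer: charlie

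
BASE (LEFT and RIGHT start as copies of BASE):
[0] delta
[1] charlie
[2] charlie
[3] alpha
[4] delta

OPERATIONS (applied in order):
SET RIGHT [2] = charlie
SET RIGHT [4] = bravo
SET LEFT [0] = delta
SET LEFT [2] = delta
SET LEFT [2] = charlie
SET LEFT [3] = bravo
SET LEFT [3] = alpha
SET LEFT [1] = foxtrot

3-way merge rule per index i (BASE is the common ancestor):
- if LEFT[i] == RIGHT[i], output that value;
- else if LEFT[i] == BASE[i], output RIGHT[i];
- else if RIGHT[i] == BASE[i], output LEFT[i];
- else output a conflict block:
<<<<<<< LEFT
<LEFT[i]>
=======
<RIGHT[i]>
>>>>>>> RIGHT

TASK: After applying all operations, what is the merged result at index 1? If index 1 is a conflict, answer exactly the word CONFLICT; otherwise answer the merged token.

Final LEFT:  [delta, foxtrot, charlie, alpha, delta]
Final RIGHT: [delta, charlie, charlie, alpha, bravo]
i=0: L=delta R=delta -> agree -> delta
i=1: L=foxtrot, R=charlie=BASE -> take LEFT -> foxtrot
i=2: L=charlie R=charlie -> agree -> charlie
i=3: L=alpha R=alpha -> agree -> alpha
i=4: L=delta=BASE, R=bravo -> take RIGHT -> bravo
Index 1 -> foxtrot

Answer: foxtrot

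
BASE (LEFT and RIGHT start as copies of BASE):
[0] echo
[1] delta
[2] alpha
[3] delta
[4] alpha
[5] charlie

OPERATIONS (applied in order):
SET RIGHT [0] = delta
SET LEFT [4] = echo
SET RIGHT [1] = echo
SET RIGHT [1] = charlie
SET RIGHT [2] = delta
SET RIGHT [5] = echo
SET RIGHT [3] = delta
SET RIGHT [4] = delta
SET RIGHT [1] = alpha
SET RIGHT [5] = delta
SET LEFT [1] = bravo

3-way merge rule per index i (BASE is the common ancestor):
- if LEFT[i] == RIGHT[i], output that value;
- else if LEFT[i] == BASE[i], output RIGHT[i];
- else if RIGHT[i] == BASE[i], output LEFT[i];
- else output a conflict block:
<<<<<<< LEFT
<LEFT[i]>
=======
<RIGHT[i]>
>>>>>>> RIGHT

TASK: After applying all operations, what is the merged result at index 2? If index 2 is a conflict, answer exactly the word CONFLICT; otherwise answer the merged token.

Final LEFT:  [echo, bravo, alpha, delta, echo, charlie]
Final RIGHT: [delta, alpha, delta, delta, delta, delta]
i=0: L=echo=BASE, R=delta -> take RIGHT -> delta
i=1: BASE=delta L=bravo R=alpha all differ -> CONFLICT
i=2: L=alpha=BASE, R=delta -> take RIGHT -> delta
i=3: L=delta R=delta -> agree -> delta
i=4: BASE=alpha L=echo R=delta all differ -> CONFLICT
i=5: L=charlie=BASE, R=delta -> take RIGHT -> delta
Index 2 -> delta

Answer: delta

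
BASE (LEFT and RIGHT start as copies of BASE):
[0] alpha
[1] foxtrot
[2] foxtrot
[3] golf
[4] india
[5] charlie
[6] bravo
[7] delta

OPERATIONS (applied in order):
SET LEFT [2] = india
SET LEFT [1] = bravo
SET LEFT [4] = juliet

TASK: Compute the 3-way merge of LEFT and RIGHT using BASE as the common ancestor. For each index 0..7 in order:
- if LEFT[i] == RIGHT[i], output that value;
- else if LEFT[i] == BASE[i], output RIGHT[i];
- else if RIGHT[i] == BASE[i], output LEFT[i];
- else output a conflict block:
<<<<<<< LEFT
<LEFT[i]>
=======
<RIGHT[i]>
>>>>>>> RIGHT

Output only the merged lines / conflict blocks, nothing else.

Answer: alpha
bravo
india
golf
juliet
charlie
bravo
delta

Derivation:
Final LEFT:  [alpha, bravo, india, golf, juliet, charlie, bravo, delta]
Final RIGHT: [alpha, foxtrot, foxtrot, golf, india, charlie, bravo, delta]
i=0: L=alpha R=alpha -> agree -> alpha
i=1: L=bravo, R=foxtrot=BASE -> take LEFT -> bravo
i=2: L=india, R=foxtrot=BASE -> take LEFT -> india
i=3: L=golf R=golf -> agree -> golf
i=4: L=juliet, R=india=BASE -> take LEFT -> juliet
i=5: L=charlie R=charlie -> agree -> charlie
i=6: L=bravo R=bravo -> agree -> bravo
i=7: L=delta R=delta -> agree -> delta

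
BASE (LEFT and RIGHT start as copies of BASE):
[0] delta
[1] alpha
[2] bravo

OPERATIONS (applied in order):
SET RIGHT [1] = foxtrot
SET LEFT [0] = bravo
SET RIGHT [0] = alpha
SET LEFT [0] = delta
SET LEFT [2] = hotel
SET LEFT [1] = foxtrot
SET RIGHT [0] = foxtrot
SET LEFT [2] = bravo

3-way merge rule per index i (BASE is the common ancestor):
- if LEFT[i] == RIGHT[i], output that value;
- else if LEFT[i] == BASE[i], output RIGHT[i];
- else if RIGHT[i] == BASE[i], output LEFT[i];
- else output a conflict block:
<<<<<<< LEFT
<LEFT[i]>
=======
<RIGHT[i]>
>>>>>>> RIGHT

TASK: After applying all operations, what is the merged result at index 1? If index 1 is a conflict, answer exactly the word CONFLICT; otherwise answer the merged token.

Answer: foxtrot

Derivation:
Final LEFT:  [delta, foxtrot, bravo]
Final RIGHT: [foxtrot, foxtrot, bravo]
i=0: L=delta=BASE, R=foxtrot -> take RIGHT -> foxtrot
i=1: L=foxtrot R=foxtrot -> agree -> foxtrot
i=2: L=bravo R=bravo -> agree -> bravo
Index 1 -> foxtrot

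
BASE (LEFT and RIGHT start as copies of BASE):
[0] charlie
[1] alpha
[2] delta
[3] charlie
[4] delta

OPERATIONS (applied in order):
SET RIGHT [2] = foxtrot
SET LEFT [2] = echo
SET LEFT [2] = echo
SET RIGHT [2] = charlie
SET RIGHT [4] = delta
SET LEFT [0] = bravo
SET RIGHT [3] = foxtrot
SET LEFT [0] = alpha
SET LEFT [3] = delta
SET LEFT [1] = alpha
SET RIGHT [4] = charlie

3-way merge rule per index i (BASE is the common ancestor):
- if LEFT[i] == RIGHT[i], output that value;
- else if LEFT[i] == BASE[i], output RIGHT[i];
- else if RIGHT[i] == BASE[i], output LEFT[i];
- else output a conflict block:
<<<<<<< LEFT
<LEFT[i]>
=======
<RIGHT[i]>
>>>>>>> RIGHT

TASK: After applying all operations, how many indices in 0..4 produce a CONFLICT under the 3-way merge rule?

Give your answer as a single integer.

Answer: 2

Derivation:
Final LEFT:  [alpha, alpha, echo, delta, delta]
Final RIGHT: [charlie, alpha, charlie, foxtrot, charlie]
i=0: L=alpha, R=charlie=BASE -> take LEFT -> alpha
i=1: L=alpha R=alpha -> agree -> alpha
i=2: BASE=delta L=echo R=charlie all differ -> CONFLICT
i=3: BASE=charlie L=delta R=foxtrot all differ -> CONFLICT
i=4: L=delta=BASE, R=charlie -> take RIGHT -> charlie
Conflict count: 2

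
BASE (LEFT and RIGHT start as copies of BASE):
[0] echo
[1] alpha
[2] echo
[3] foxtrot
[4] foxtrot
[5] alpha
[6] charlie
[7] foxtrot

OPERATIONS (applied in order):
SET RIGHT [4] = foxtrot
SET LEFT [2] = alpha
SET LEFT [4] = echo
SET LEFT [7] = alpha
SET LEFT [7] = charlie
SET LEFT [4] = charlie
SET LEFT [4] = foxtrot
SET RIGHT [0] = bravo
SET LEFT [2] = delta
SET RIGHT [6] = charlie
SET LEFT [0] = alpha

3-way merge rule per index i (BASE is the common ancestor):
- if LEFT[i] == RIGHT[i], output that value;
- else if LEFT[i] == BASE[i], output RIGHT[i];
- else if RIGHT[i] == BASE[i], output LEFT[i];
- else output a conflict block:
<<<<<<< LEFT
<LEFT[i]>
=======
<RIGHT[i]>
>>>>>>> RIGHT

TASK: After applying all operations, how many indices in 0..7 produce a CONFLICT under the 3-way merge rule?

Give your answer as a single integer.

Final LEFT:  [alpha, alpha, delta, foxtrot, foxtrot, alpha, charlie, charlie]
Final RIGHT: [bravo, alpha, echo, foxtrot, foxtrot, alpha, charlie, foxtrot]
i=0: BASE=echo L=alpha R=bravo all differ -> CONFLICT
i=1: L=alpha R=alpha -> agree -> alpha
i=2: L=delta, R=echo=BASE -> take LEFT -> delta
i=3: L=foxtrot R=foxtrot -> agree -> foxtrot
i=4: L=foxtrot R=foxtrot -> agree -> foxtrot
i=5: L=alpha R=alpha -> agree -> alpha
i=6: L=charlie R=charlie -> agree -> charlie
i=7: L=charlie, R=foxtrot=BASE -> take LEFT -> charlie
Conflict count: 1

Answer: 1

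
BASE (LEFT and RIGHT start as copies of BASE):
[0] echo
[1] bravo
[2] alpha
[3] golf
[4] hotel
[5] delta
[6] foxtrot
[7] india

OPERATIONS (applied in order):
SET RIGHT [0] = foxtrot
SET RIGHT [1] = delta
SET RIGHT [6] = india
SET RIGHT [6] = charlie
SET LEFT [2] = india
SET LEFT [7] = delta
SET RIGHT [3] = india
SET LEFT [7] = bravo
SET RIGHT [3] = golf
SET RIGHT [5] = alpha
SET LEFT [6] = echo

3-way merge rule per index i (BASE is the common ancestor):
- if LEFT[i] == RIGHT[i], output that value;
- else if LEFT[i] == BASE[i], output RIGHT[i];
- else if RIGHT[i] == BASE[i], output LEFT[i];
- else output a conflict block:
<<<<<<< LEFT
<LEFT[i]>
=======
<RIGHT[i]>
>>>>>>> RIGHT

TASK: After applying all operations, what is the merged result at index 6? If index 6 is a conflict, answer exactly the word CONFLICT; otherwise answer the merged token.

Final LEFT:  [echo, bravo, india, golf, hotel, delta, echo, bravo]
Final RIGHT: [foxtrot, delta, alpha, golf, hotel, alpha, charlie, india]
i=0: L=echo=BASE, R=foxtrot -> take RIGHT -> foxtrot
i=1: L=bravo=BASE, R=delta -> take RIGHT -> delta
i=2: L=india, R=alpha=BASE -> take LEFT -> india
i=3: L=golf R=golf -> agree -> golf
i=4: L=hotel R=hotel -> agree -> hotel
i=5: L=delta=BASE, R=alpha -> take RIGHT -> alpha
i=6: BASE=foxtrot L=echo R=charlie all differ -> CONFLICT
i=7: L=bravo, R=india=BASE -> take LEFT -> bravo
Index 6 -> CONFLICT

Answer: CONFLICT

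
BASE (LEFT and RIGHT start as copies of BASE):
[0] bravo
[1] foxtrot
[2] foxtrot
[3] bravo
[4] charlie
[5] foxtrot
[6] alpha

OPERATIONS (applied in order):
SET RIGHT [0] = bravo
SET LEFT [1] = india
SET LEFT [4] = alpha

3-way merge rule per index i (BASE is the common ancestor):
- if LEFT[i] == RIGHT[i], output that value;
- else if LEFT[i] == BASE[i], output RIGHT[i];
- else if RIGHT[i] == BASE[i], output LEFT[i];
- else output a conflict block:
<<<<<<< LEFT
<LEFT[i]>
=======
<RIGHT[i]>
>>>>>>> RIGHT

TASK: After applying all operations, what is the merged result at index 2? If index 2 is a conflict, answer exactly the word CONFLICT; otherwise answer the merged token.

Final LEFT:  [bravo, india, foxtrot, bravo, alpha, foxtrot, alpha]
Final RIGHT: [bravo, foxtrot, foxtrot, bravo, charlie, foxtrot, alpha]
i=0: L=bravo R=bravo -> agree -> bravo
i=1: L=india, R=foxtrot=BASE -> take LEFT -> india
i=2: L=foxtrot R=foxtrot -> agree -> foxtrot
i=3: L=bravo R=bravo -> agree -> bravo
i=4: L=alpha, R=charlie=BASE -> take LEFT -> alpha
i=5: L=foxtrot R=foxtrot -> agree -> foxtrot
i=6: L=alpha R=alpha -> agree -> alpha
Index 2 -> foxtrot

Answer: foxtrot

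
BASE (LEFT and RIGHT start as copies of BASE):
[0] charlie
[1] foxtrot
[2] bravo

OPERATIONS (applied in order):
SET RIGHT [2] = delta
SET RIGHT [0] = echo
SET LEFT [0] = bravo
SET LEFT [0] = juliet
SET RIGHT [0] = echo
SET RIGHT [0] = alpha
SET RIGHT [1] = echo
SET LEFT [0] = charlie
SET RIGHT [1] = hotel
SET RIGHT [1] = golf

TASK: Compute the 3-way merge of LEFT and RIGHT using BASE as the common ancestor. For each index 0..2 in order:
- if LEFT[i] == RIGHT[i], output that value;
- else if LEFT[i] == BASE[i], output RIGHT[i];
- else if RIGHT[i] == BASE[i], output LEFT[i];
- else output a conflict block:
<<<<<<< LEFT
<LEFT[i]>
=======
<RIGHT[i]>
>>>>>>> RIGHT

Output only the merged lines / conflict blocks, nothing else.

Answer: alpha
golf
delta

Derivation:
Final LEFT:  [charlie, foxtrot, bravo]
Final RIGHT: [alpha, golf, delta]
i=0: L=charlie=BASE, R=alpha -> take RIGHT -> alpha
i=1: L=foxtrot=BASE, R=golf -> take RIGHT -> golf
i=2: L=bravo=BASE, R=delta -> take RIGHT -> delta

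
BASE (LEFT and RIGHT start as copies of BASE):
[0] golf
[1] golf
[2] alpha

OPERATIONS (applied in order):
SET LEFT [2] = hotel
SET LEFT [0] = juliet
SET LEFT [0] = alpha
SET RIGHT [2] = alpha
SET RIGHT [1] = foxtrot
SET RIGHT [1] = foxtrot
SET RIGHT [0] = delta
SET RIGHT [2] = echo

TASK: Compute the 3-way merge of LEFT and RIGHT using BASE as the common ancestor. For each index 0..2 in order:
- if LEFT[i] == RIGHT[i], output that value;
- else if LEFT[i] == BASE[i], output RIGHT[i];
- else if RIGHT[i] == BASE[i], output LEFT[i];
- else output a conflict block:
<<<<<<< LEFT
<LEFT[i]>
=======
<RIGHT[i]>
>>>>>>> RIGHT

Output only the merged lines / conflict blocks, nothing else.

Answer: <<<<<<< LEFT
alpha
=======
delta
>>>>>>> RIGHT
foxtrot
<<<<<<< LEFT
hotel
=======
echo
>>>>>>> RIGHT

Derivation:
Final LEFT:  [alpha, golf, hotel]
Final RIGHT: [delta, foxtrot, echo]
i=0: BASE=golf L=alpha R=delta all differ -> CONFLICT
i=1: L=golf=BASE, R=foxtrot -> take RIGHT -> foxtrot
i=2: BASE=alpha L=hotel R=echo all differ -> CONFLICT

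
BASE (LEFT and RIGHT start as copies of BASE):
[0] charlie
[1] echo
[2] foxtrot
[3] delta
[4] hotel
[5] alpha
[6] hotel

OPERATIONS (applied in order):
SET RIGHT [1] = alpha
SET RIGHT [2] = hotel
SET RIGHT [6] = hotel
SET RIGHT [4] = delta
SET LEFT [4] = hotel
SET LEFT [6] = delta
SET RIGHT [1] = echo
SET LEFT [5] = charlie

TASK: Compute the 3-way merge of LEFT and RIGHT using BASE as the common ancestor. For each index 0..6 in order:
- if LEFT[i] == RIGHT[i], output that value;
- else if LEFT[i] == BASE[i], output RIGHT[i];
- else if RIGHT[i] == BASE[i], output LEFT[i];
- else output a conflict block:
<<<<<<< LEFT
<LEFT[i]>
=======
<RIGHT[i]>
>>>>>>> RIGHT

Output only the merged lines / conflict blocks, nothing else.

Final LEFT:  [charlie, echo, foxtrot, delta, hotel, charlie, delta]
Final RIGHT: [charlie, echo, hotel, delta, delta, alpha, hotel]
i=0: L=charlie R=charlie -> agree -> charlie
i=1: L=echo R=echo -> agree -> echo
i=2: L=foxtrot=BASE, R=hotel -> take RIGHT -> hotel
i=3: L=delta R=delta -> agree -> delta
i=4: L=hotel=BASE, R=delta -> take RIGHT -> delta
i=5: L=charlie, R=alpha=BASE -> take LEFT -> charlie
i=6: L=delta, R=hotel=BASE -> take LEFT -> delta

Answer: charlie
echo
hotel
delta
delta
charlie
delta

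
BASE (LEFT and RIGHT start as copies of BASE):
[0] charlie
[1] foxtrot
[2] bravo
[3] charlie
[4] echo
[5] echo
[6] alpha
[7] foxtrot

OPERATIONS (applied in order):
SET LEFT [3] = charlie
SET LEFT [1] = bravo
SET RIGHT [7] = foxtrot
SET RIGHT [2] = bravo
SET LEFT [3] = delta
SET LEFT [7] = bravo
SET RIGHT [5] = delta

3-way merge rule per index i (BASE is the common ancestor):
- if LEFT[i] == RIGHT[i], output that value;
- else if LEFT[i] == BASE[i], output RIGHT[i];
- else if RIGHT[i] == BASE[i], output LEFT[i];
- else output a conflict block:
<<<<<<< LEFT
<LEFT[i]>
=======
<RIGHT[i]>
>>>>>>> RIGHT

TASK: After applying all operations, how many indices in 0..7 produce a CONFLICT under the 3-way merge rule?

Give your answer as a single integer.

Final LEFT:  [charlie, bravo, bravo, delta, echo, echo, alpha, bravo]
Final RIGHT: [charlie, foxtrot, bravo, charlie, echo, delta, alpha, foxtrot]
i=0: L=charlie R=charlie -> agree -> charlie
i=1: L=bravo, R=foxtrot=BASE -> take LEFT -> bravo
i=2: L=bravo R=bravo -> agree -> bravo
i=3: L=delta, R=charlie=BASE -> take LEFT -> delta
i=4: L=echo R=echo -> agree -> echo
i=5: L=echo=BASE, R=delta -> take RIGHT -> delta
i=6: L=alpha R=alpha -> agree -> alpha
i=7: L=bravo, R=foxtrot=BASE -> take LEFT -> bravo
Conflict count: 0

Answer: 0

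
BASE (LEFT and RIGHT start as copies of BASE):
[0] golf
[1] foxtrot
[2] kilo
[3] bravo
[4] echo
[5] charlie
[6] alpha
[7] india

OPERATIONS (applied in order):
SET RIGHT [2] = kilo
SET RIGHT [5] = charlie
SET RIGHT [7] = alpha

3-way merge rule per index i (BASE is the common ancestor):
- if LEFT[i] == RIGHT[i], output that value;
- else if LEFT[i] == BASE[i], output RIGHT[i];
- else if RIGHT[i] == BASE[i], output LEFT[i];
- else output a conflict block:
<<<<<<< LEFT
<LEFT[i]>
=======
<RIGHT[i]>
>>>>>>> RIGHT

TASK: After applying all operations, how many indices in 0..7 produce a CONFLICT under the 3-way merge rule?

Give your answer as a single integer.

Answer: 0

Derivation:
Final LEFT:  [golf, foxtrot, kilo, bravo, echo, charlie, alpha, india]
Final RIGHT: [golf, foxtrot, kilo, bravo, echo, charlie, alpha, alpha]
i=0: L=golf R=golf -> agree -> golf
i=1: L=foxtrot R=foxtrot -> agree -> foxtrot
i=2: L=kilo R=kilo -> agree -> kilo
i=3: L=bravo R=bravo -> agree -> bravo
i=4: L=echo R=echo -> agree -> echo
i=5: L=charlie R=charlie -> agree -> charlie
i=6: L=alpha R=alpha -> agree -> alpha
i=7: L=india=BASE, R=alpha -> take RIGHT -> alpha
Conflict count: 0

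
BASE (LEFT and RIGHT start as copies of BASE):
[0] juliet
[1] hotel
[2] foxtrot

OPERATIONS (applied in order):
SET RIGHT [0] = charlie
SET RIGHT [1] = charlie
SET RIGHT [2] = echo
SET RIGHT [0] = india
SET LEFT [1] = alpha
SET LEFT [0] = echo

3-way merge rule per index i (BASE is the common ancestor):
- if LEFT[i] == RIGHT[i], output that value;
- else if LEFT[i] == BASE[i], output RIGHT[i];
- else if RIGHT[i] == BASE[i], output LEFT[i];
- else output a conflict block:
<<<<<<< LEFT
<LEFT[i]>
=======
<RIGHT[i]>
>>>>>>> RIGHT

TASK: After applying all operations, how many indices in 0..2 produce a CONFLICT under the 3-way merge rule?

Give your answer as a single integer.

Final LEFT:  [echo, alpha, foxtrot]
Final RIGHT: [india, charlie, echo]
i=0: BASE=juliet L=echo R=india all differ -> CONFLICT
i=1: BASE=hotel L=alpha R=charlie all differ -> CONFLICT
i=2: L=foxtrot=BASE, R=echo -> take RIGHT -> echo
Conflict count: 2

Answer: 2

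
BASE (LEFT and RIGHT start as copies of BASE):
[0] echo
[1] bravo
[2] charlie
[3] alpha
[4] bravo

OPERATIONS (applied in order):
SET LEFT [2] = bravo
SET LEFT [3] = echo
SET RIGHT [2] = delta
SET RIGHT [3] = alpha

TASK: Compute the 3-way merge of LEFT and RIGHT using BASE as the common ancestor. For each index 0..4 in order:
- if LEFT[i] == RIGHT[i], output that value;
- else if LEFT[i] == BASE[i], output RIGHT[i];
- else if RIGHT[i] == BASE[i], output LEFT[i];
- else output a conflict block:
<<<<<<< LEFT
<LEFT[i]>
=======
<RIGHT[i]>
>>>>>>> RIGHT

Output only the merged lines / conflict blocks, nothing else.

Final LEFT:  [echo, bravo, bravo, echo, bravo]
Final RIGHT: [echo, bravo, delta, alpha, bravo]
i=0: L=echo R=echo -> agree -> echo
i=1: L=bravo R=bravo -> agree -> bravo
i=2: BASE=charlie L=bravo R=delta all differ -> CONFLICT
i=3: L=echo, R=alpha=BASE -> take LEFT -> echo
i=4: L=bravo R=bravo -> agree -> bravo

Answer: echo
bravo
<<<<<<< LEFT
bravo
=======
delta
>>>>>>> RIGHT
echo
bravo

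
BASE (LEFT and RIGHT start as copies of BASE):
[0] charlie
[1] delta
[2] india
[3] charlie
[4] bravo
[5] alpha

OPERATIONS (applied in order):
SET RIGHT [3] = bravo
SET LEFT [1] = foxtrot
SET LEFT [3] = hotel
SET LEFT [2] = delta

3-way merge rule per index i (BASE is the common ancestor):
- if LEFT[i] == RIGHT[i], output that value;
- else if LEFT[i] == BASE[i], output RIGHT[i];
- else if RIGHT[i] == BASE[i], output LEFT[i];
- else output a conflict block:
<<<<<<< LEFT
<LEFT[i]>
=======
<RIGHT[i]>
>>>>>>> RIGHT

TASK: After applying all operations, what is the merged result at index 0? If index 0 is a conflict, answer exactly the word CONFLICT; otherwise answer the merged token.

Answer: charlie

Derivation:
Final LEFT:  [charlie, foxtrot, delta, hotel, bravo, alpha]
Final RIGHT: [charlie, delta, india, bravo, bravo, alpha]
i=0: L=charlie R=charlie -> agree -> charlie
i=1: L=foxtrot, R=delta=BASE -> take LEFT -> foxtrot
i=2: L=delta, R=india=BASE -> take LEFT -> delta
i=3: BASE=charlie L=hotel R=bravo all differ -> CONFLICT
i=4: L=bravo R=bravo -> agree -> bravo
i=5: L=alpha R=alpha -> agree -> alpha
Index 0 -> charlie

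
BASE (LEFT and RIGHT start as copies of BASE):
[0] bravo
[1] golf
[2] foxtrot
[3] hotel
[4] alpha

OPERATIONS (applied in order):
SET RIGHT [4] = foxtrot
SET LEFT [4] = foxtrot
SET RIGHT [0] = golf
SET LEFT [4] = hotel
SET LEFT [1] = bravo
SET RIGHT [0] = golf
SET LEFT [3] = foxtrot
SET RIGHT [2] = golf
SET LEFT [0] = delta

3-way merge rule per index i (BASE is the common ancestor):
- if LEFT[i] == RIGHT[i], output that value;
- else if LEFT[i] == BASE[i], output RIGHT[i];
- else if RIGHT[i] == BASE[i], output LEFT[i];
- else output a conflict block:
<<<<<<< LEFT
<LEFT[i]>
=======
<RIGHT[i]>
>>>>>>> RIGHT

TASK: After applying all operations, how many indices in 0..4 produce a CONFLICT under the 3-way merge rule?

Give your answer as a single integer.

Answer: 2

Derivation:
Final LEFT:  [delta, bravo, foxtrot, foxtrot, hotel]
Final RIGHT: [golf, golf, golf, hotel, foxtrot]
i=0: BASE=bravo L=delta R=golf all differ -> CONFLICT
i=1: L=bravo, R=golf=BASE -> take LEFT -> bravo
i=2: L=foxtrot=BASE, R=golf -> take RIGHT -> golf
i=3: L=foxtrot, R=hotel=BASE -> take LEFT -> foxtrot
i=4: BASE=alpha L=hotel R=foxtrot all differ -> CONFLICT
Conflict count: 2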